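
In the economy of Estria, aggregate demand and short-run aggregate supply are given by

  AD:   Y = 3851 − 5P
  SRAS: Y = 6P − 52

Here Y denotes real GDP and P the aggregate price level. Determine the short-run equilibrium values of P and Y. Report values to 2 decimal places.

P = 354.82, Y = 2076.91

Set AD = SRAS: 3851 − 5P = 6P − 52, so 3903 = 11P and P = 354.82.
Substituting into AD, Y = 3851 − 5P = 2076.91.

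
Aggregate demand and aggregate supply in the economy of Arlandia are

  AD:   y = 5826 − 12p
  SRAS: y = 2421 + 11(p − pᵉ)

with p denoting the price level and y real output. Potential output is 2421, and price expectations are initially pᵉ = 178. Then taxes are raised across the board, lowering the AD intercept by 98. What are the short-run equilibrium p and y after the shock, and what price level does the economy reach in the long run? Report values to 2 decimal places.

AD shifts left: new AD is y = 5728 − 12p. With pᵉ = 178, SRAS is y = 463 + 11p.
Short run: 5728 − 12p = 463 + 11p gives 5265 = 23p, so p = 228.91 and y = 5728 − 12p = 2981.04.
y = 2981.04 is above potential 2421; expectations adjust and SRAS shifts left until y = 2421.
Long run: on the new AD curve, 2421 = 5728 − 12p gives p = 275.58.

Short run: p = 228.91, y = 2981.04. Long run: p = 275.58.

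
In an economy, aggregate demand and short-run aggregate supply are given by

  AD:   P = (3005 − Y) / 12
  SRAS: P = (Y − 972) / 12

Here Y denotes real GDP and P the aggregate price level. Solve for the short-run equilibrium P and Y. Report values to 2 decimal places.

Rearrange AD to Y = 3005 − 12P.
Rearrange SRAS to Y = 972 + 12P.
Set AD = SRAS: 3005 − 12P = 972 + 12P, so 2033 = 24P and P = 84.71.
Substituting into AD, Y = 3005 − 12P = 1988.50.

P = 84.71, Y = 1988.50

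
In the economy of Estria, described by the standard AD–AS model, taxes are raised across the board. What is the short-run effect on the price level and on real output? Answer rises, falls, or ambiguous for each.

Price level: falls; output: falls

This is a negative demand shock: AD shifts left.
Moving along the upward-sloping SRAS curve, P falls and Y falls.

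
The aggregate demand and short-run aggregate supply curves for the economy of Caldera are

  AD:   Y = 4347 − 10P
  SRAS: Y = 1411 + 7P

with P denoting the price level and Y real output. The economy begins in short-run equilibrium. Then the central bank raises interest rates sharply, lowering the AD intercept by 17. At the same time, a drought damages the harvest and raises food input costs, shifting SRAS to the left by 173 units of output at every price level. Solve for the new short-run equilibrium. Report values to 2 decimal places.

After both shocks: AD is Y = 4330 − 10P and SRAS is Y = 1238 + 7P.
Setting them equal: 3092 = 17P, so P = 181.88.
Substituting into AD, Y = 2511.18.

P = 181.88, Y = 2511.18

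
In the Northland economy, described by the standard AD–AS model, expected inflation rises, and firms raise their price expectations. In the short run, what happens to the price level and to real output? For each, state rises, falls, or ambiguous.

This is an adverse supply shock: SRAS shifts left.
Moving along the downward-sloping AD curve, P rises and Y falls.

Price level: rises; output: falls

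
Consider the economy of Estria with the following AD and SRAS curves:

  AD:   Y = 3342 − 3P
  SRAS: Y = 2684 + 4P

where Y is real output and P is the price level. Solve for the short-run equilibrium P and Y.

Set AD = SRAS: 3342 − 3P = 2684 + 4P, so 658 = 7P and P = 94.
Then Y = 3342 − 3·94 = 3060.

P = 94, Y = 3060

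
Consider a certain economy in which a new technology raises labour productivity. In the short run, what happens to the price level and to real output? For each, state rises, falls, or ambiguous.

Price level: falls; output: rises

This is a favourable supply shock: SRAS shifts right.
Moving along the downward-sloping AD curve, P falls and Y rises.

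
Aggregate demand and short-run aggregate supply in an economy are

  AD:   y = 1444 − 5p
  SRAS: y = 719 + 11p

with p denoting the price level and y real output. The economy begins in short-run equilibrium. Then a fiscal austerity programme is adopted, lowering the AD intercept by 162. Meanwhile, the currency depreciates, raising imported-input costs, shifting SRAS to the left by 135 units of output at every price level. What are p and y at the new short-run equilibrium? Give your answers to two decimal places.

p = 43.63, y = 1063.88

After both shocks: AD is y = 1282 − 5p and SRAS is y = 584 + 11p.
Setting them equal: 698 = 16p, so p = 43.63.
Substituting into AD, y = 1063.88.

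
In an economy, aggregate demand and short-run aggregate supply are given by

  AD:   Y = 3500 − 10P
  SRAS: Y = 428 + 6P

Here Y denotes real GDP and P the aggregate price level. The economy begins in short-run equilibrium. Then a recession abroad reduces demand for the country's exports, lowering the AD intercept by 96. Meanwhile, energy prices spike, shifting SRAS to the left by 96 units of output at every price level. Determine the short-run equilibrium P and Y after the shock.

After both shocks: AD is Y = 3404 − 10P and SRAS is Y = 332 + 6P.
Setting them equal: 3072 = 16P, so P = 192.
Y = 3404 − 10·192 = 1484.

P = 192, Y = 1484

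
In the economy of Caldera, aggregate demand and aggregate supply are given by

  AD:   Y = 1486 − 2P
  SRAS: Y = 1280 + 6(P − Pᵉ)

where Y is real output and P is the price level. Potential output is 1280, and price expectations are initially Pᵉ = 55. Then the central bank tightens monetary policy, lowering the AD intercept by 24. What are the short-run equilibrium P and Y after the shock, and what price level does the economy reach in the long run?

AD shifts left: new AD is Y = 1462 − 2P. With Pᵉ = 55, SRAS is Y = 950 + 6P.
Short run: 1462 − 2P = 950 + 6P gives 512 = 8P, so P = 64 and Y = 1462 − 2·64 = 1334.
Y = 1334 is above potential 1280; expectations adjust and SRAS shifts left until Y = 1280.
Long run: on the new AD curve, 1280 = 1462 − 2P gives P = 91.

Short run: P = 64, Y = 1334. Long run: P = 91.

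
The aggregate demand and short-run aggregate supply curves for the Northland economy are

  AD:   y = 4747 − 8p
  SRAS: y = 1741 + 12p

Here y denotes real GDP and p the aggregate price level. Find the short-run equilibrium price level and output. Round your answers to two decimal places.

p = 150.30, y = 3544.60

Set AD = SRAS: 4747 − 8p = 1741 + 12p, so 3006 = 20p and p = 150.30.
Substituting into AD, y = 4747 − 8p = 3544.60.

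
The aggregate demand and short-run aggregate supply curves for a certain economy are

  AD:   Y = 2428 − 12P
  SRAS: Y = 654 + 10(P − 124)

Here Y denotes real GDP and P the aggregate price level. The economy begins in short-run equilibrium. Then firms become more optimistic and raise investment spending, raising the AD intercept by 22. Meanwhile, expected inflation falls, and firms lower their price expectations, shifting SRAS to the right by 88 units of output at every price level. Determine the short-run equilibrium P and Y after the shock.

After both shocks: AD is Y = 2450 − 12P and SRAS is Y = 10P − 498.
Setting them equal: 2948 = 22P, so P = 134.
Y = 2450 − 12·134 = 842.

P = 134, Y = 842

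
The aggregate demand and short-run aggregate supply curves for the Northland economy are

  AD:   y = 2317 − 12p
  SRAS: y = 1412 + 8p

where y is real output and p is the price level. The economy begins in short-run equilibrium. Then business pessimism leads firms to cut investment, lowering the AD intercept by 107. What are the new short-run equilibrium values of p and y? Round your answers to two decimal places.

p = 39.90, y = 1731.20

This is a negative demand shock: AD shifts left.
New AD: y = 2210 − 12p.
Set AD = SRAS: 2210 − 12p = 1412 + 8p, so 798 = 20p and p = 39.90.
Substituting into AD, y = 1731.20.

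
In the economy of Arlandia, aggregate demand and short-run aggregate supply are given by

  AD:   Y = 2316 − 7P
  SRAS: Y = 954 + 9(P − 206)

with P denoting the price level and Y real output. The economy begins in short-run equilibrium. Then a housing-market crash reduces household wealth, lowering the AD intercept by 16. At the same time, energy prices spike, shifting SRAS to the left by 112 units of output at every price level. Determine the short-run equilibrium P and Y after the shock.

P = 207, Y = 851

After both shocks: AD is Y = 2300 − 7P and SRAS is Y = 9P − 1012.
Setting them equal: 3312 = 16P, so P = 207.
Y = 2300 − 7·207 = 851.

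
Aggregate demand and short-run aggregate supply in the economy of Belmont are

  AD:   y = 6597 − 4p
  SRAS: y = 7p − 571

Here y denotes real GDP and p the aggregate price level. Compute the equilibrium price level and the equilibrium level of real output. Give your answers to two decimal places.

Set AD = SRAS: 6597 − 4p = 7p − 571, so 7168 = 11p and p = 651.64.
Substituting into AD, y = 6597 − 4p = 3990.45.

p = 651.64, y = 3990.45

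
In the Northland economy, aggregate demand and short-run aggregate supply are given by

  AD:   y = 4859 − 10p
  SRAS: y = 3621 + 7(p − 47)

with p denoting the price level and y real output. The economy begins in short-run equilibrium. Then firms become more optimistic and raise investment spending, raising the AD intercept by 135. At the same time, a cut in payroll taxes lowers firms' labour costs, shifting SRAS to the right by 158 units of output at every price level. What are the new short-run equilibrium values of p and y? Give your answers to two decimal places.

After both shocks: AD is y = 4994 − 10p and SRAS is y = 3450 + 7p.
Setting them equal: 1544 = 17p, so p = 90.82.
Substituting into AD, y = 4085.76.

p = 90.82, y = 4085.76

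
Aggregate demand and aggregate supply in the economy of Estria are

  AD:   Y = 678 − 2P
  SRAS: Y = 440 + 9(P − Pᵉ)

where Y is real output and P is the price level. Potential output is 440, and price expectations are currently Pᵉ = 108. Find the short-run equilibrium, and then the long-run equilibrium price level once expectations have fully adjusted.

Short run: with Pᵉ = 108, SRAS is Y = 9P − 532. Setting AD = SRAS gives 1210 = 11P, so P = 110 and Y = 678 − 2·110 = 458.
Output 458 is above potential 440, so over time expected prices rise and SRAS shifts left until Y returns to 440.
Long run: Y = 440 on the AD curve gives 440 = 678 − 2P, so P = 119.

Short run: P = 110, Y = 458. Long run: P = 119.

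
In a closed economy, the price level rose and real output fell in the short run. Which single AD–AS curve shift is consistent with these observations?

SRAS shifted left

P rose and Y fell. An AD shift moves P and Y in the same direction; an SRAS shift moves them in opposite directions.
Here P and Y moved in opposite directions, so the SRAS curve shifted.
Since Y fell, SRAS shifted left.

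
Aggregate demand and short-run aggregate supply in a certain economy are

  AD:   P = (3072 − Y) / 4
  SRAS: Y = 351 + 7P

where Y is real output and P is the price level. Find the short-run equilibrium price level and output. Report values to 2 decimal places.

Rearrange AD to Y = 3072 − 4P.
Set AD = SRAS: 3072 − 4P = 351 + 7P, so 2721 = 11P and P = 247.36.
Substituting into AD, Y = 3072 − 4P = 2082.55.

P = 247.36, Y = 2082.55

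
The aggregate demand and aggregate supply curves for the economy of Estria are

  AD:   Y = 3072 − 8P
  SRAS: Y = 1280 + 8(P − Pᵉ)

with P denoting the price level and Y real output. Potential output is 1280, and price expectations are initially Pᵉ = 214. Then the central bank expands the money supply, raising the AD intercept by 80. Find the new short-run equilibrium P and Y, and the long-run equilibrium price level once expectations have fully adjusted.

AD shifts right: new AD is Y = 3152 − 8P. With Pᵉ = 214, SRAS is Y = 8P − 432.
Short run: 3152 − 8P = 8P − 432 gives 3584 = 16P, so P = 224 and Y = 3152 − 8·224 = 1360.
Y = 1360 is above potential 1280; expectations adjust and SRAS shifts left until Y = 1280.
Long run: on the new AD curve, 1280 = 3152 − 8P gives P = 234.

Short run: P = 224, Y = 1360. Long run: P = 234.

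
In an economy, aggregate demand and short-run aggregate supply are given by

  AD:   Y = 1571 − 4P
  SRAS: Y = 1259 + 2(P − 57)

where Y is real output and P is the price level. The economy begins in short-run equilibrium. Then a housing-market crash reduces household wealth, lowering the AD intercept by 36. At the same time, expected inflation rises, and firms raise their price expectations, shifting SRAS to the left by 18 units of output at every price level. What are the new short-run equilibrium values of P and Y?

P = 68, Y = 1263

After both shocks: AD is Y = 1535 − 4P and SRAS is Y = 1127 + 2P.
Setting them equal: 408 = 6P, so P = 68.
Y = 1535 − 4·68 = 1263.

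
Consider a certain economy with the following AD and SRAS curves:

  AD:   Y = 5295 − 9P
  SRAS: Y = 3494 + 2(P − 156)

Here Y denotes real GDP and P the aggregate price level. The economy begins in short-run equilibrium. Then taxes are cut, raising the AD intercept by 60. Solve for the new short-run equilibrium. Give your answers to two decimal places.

P = 197.55, Y = 3577.09

This is a positive demand shock: AD shifts right.
New AD: Y = 5355 − 9P.
SRAS can be written Y = 3182 + 2P.
Set AD = SRAS: 5355 − 9P = 3182 + 2P, so 2173 = 11P and P = 197.55.
Substituting into AD, Y = 3577.09.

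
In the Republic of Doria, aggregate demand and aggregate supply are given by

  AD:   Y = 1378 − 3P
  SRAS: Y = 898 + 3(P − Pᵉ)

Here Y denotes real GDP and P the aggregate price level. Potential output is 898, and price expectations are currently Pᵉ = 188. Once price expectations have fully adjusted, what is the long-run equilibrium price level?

Long-run P = 160

Short run: with Pᵉ = 188, SRAS is Y = 334 + 3P. Setting AD = SRAS gives 1044 = 6P, so P = 174 and Y = 1378 − 3·174 = 856.
Output 856 is below potential 898, so over time expected prices fall and SRAS shifts right until Y returns to 898.
Long run: Y = 898 on the AD curve gives 898 = 1378 − 3P, so P = 160.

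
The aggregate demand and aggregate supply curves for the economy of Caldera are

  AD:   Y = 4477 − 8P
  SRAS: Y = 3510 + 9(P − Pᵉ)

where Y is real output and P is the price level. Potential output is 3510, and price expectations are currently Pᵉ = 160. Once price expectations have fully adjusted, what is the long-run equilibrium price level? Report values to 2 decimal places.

Short run: with Pᵉ = 160, SRAS is Y = 2070 + 9P. Setting AD = SRAS gives 2407 = 17P, so P = 141.59 and Y = 4477 − 8P = 3344.29.
Output 3344.29 is below potential 3510, so over time expected prices fall and SRAS shifts right until Y returns to 3510.
Long run: Y = 3510 on the AD curve gives 3510 = 4477 − 8P, so P = 120.88.

Long-run P = 120.88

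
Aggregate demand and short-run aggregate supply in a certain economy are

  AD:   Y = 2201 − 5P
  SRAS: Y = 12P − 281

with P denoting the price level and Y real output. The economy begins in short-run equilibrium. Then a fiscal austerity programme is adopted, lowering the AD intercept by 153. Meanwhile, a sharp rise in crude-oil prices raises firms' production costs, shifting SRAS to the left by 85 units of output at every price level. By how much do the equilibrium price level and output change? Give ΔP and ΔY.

ΔP = -4, ΔY = -133

After both shocks: AD is Y = 2048 − 5P and SRAS is Y = 12P − 366.
Setting them equal: 2414 = 17P, so P = 142.
Y = 2048 − 5·142 = 1338.
Initially P = 146, Y = 1471, so ΔP = -4 and ΔY = -133.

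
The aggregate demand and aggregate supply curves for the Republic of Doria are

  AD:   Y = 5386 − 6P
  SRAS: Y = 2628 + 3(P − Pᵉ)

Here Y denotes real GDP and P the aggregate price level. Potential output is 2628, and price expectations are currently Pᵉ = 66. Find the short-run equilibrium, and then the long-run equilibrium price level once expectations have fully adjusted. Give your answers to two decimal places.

Short run: P = 328.44, Y = 3415.33. Long run: P = 459.67.

Short run: with Pᵉ = 66, SRAS is Y = 2430 + 3P. Setting AD = SRAS gives 2956 = 9P, so P = 328.44 and Y = 5386 − 6P = 3415.33.
Output 3415.33 is above potential 2628, so over time expected prices rise and SRAS shifts left until Y returns to 2628.
Long run: Y = 2628 on the AD curve gives 2628 = 5386 − 6P, so P = 459.67.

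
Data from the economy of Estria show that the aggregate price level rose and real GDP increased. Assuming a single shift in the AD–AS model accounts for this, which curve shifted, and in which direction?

AD shifted right

P rose and Y rose. An AD shift moves P and Y in the same direction; an SRAS shift moves them in opposite directions.
Here P and Y moved in the same direction, so the AD curve shifted.
Since Y rose, AD shifted right.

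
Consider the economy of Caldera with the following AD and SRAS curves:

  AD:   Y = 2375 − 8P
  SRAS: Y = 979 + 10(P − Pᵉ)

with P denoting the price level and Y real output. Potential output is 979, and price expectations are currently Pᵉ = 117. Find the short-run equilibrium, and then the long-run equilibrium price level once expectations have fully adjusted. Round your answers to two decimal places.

Short run: P = 142.56, Y = 1234.56. Long run: P = 174.50.

Short run: with Pᵉ = 117, SRAS is Y = 10P − 191. Setting AD = SRAS gives 2566 = 18P, so P = 142.56 and Y = 2375 − 8P = 1234.56.
Output 1234.56 is above potential 979, so over time expected prices rise and SRAS shifts left until Y returns to 979.
Long run: Y = 979 on the AD curve gives 979 = 2375 − 8P, so P = 174.50.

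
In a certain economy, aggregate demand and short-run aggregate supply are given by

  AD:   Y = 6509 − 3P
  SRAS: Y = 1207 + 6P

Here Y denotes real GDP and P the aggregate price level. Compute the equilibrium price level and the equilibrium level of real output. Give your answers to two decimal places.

Set AD = SRAS: 6509 − 3P = 1207 + 6P, so 5302 = 9P and P = 589.11.
Substituting into AD, Y = 6509 − 3P = 4741.67.

P = 589.11, Y = 4741.67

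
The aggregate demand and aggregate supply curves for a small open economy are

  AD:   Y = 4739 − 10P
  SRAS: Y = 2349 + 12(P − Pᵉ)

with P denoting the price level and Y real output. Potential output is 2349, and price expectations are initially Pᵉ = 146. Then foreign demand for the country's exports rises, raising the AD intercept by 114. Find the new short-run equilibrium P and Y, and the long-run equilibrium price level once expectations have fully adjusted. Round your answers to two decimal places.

AD shifts right: new AD is Y = 4853 − 10P. With Pᵉ = 146, SRAS is Y = 597 + 12P.
Short run: 4853 − 10P = 597 + 12P gives 4256 = 22P, so P = 193.45 and Y = 4853 − 10P = 2918.45.
Y = 2918.45 is above potential 2349; expectations adjust and SRAS shifts left until Y = 2349.
Long run: on the new AD curve, 2349 = 4853 − 10P gives P = 250.40.

Short run: P = 193.45, Y = 2918.45. Long run: P = 250.40.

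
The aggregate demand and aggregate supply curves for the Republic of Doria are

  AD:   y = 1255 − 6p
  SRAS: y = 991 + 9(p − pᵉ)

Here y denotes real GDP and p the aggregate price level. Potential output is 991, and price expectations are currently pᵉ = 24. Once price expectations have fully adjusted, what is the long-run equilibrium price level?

Short run: with pᵉ = 24, SRAS is y = 775 + 9p. Setting AD = SRAS gives 480 = 15p, so p = 32 and y = 1255 − 6·32 = 1063.
Output 1063 is above potential 991, so over time expected prices rise and SRAS shifts left until y returns to 991.
Long run: y = 991 on the AD curve gives 991 = 1255 − 6p, so p = 44.

Long-run p = 44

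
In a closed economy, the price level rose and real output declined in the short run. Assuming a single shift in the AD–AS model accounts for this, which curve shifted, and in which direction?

SRAS shifted left

P rose and Y fell. An AD shift moves P and Y in the same direction; an SRAS shift moves them in opposite directions.
Here P and Y moved in opposite directions, so the SRAS curve shifted.
Since Y fell, SRAS shifted left.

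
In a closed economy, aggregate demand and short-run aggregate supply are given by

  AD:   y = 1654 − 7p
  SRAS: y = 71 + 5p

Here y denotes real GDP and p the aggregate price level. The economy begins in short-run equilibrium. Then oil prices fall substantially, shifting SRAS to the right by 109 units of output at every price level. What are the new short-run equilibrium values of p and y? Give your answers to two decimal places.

p = 122.83, y = 794.17

This is a positive supply shock: SRAS shifts right.
New SRAS: y = 180 + 5p.
Set AD = SRAS: 1654 − 7p = 180 + 5p, so 1474 = 12p and p = 122.83.
Substituting into AD, y = 794.17.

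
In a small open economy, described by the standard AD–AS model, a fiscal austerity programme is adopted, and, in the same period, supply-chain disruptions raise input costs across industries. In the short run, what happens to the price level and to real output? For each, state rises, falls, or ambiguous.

The first event is a negative demand shock: AD shifts left, which by itself pushes P down and Y down.
The second is an adverse supply shock: SRAS shifts left, which by itself pushes P up and Y down.
The two shocks push P in opposite directions, so the effect on P is ambiguous. Both shocks push Y down, so Y falls.

Price level: ambiguous; output: falls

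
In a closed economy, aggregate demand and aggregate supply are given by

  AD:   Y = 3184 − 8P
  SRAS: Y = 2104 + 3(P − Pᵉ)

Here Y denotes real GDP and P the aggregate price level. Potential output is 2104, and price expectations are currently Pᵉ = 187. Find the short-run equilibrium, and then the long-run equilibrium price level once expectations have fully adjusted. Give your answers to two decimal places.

Short run: P = 149.18, Y = 1990.55. Long run: P = 135.00.

Short run: with Pᵉ = 187, SRAS is Y = 1543 + 3P. Setting AD = SRAS gives 1641 = 11P, so P = 149.18 and Y = 3184 − 8P = 1990.55.
Output 1990.55 is below potential 2104, so over time expected prices fall and SRAS shifts right until Y returns to 2104.
Long run: Y = 2104 on the AD curve gives 2104 = 3184 − 8P, so P = 135.00.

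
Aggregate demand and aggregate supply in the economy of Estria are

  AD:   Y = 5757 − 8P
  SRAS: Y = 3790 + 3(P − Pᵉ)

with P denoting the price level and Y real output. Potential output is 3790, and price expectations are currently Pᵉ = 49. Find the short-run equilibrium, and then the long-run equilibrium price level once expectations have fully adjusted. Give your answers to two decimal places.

Short run: P = 192.18, Y = 4219.55. Long run: P = 245.88.

Short run: with Pᵉ = 49, SRAS is Y = 3643 + 3P. Setting AD = SRAS gives 2114 = 11P, so P = 192.18 and Y = 5757 − 8P = 4219.55.
Output 4219.55 is above potential 3790, so over time expected prices rise and SRAS shifts left until Y returns to 3790.
Long run: Y = 3790 on the AD curve gives 3790 = 5757 − 8P, so P = 245.88.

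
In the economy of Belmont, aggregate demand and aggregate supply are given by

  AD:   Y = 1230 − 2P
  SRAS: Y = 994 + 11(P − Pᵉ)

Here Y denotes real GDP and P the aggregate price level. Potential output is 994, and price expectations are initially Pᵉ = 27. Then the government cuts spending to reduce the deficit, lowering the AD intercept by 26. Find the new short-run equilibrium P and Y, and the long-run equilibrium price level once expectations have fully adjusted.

Short run: P = 39, Y = 1126. Long run: P = 105.

AD shifts left: new AD is Y = 1204 − 2P. With Pᵉ = 27, SRAS is Y = 697 + 11P.
Short run: 1204 − 2P = 697 + 11P gives 507 = 13P, so P = 39 and Y = 1204 − 2·39 = 1126.
Y = 1126 is above potential 994; expectations adjust and SRAS shifts left until Y = 994.
Long run: on the new AD curve, 994 = 1204 − 2P gives P = 105.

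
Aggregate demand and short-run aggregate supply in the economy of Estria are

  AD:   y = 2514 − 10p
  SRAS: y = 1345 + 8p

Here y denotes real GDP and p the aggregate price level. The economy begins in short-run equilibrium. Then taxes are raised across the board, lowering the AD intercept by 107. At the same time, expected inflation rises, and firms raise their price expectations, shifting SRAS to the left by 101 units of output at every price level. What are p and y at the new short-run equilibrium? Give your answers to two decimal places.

p = 64.61, y = 1760.89

After both shocks: AD is y = 2407 − 10p and SRAS is y = 1244 + 8p.
Setting them equal: 1163 = 18p, so p = 64.61.
Substituting into AD, y = 1760.89.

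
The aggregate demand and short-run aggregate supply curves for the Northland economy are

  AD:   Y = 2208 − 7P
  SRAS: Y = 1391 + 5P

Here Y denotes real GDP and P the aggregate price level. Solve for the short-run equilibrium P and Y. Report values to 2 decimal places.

Set AD = SRAS: 2208 − 7P = 1391 + 5P, so 817 = 12P and P = 68.08.
Substituting into AD, Y = 2208 − 7P = 1731.42.

P = 68.08, Y = 1731.42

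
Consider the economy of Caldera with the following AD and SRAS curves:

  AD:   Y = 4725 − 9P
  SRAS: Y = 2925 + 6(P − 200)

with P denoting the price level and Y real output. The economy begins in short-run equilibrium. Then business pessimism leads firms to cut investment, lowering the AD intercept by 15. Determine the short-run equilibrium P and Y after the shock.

P = 199, Y = 2919

This is a negative demand shock: AD shifts left.
New AD: Y = 4710 − 9P.
SRAS can be written Y = 1725 + 6P.
Set AD = SRAS: 4710 − 9P = 1725 + 6P, so 2985 = 15P and P = 199.
Y = 4710 − 9·199 = 2919.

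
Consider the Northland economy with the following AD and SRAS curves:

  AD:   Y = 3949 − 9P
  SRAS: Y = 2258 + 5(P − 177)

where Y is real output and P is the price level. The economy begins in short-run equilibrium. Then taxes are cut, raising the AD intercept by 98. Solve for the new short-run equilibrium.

P = 191, Y = 2328

This is a positive demand shock: AD shifts right.
New AD: Y = 4047 − 9P.
SRAS can be written Y = 1373 + 5P.
Set AD = SRAS: 4047 − 9P = 1373 + 5P, so 2674 = 14P and P = 191.
Y = 4047 − 9·191 = 2328.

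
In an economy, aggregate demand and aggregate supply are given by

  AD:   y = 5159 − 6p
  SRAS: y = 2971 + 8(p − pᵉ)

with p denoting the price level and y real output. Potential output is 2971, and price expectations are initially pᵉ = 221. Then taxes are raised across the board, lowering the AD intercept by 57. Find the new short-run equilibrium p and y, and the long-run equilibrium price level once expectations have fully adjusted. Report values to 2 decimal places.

Short run: p = 278.50, y = 3431.00. Long run: p = 355.17.

AD shifts left: new AD is y = 5102 − 6p. With pᵉ = 221, SRAS is y = 1203 + 8p.
Short run: 5102 − 6p = 1203 + 8p gives 3899 = 14p, so p = 278.50 and y = 5102 − 6p = 3431.00.
y = 3431.00 is above potential 2971; expectations adjust and SRAS shifts left until y = 2971.
Long run: on the new AD curve, 2971 = 5102 − 6p gives p = 355.17.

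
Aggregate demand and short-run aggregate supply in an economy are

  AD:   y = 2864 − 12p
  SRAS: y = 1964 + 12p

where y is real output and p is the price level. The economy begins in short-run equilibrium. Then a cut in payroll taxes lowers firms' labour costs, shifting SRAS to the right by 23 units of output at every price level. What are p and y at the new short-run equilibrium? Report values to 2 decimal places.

This is a positive supply shock: SRAS shifts right.
New SRAS: y = 1987 + 12p.
Set AD = SRAS: 2864 − 12p = 1987 + 12p, so 877 = 24p and p = 36.54.
Substituting into AD, y = 2425.50.

p = 36.54, y = 2425.50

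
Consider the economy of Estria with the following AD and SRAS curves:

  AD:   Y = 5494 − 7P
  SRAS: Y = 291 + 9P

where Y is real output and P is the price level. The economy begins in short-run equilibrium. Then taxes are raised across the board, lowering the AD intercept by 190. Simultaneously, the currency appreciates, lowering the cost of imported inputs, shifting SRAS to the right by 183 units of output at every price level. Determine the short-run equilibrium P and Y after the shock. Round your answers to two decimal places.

P = 301.88, Y = 3190.88

After both shocks: AD is Y = 5304 − 7P and SRAS is Y = 474 + 9P.
Setting them equal: 4830 = 16P, so P = 301.88.
Substituting into AD, Y = 3190.88.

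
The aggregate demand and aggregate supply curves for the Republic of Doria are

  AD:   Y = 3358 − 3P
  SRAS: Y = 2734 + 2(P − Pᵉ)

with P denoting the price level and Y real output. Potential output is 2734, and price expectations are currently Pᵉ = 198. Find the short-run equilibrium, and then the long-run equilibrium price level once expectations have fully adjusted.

Short run: P = 204, Y = 2746. Long run: P = 208.

Short run: with Pᵉ = 198, SRAS is Y = 2338 + 2P. Setting AD = SRAS gives 1020 = 5P, so P = 204 and Y = 3358 − 3·204 = 2746.
Output 2746 is above potential 2734, so over time expected prices rise and SRAS shifts left until Y returns to 2734.
Long run: Y = 2734 on the AD curve gives 2734 = 3358 − 3P, so P = 208.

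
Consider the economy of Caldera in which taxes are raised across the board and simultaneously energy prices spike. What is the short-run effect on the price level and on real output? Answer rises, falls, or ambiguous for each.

Price level: ambiguous; output: falls

The first event is a negative demand shock: AD shifts left, which by itself pushes P down and Y down.
The second is an adverse supply shock: SRAS shifts left, which by itself pushes P up and Y down.
The two shocks push P in opposite directions, so the effect on P is ambiguous. Both shocks push Y down, so Y falls.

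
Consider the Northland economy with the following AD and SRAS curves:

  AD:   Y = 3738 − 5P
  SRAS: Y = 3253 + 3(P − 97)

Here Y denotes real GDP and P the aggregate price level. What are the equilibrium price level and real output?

Write SRAS as Y = 3253 + 3P − 291 = 2962 + 3P.
Set AD = SRAS: 3738 − 5P = 2962 + 3P, so 776 = 8P and P = 97.
Then Y = 3738 − 5·97 = 3253.

P = 97, Y = 3253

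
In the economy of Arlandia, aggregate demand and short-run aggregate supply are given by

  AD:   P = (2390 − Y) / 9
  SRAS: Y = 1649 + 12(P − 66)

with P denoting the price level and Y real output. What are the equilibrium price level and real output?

P = 73, Y = 1733

Write SRAS as Y = 1649 + 12P − 792 = 857 + 12P.
Rearrange AD to Y = 2390 − 9P.
Set AD = SRAS: 2390 − 9P = 857 + 12P, so 1533 = 21P and P = 73.
Then Y = 2390 − 9·73 = 1733.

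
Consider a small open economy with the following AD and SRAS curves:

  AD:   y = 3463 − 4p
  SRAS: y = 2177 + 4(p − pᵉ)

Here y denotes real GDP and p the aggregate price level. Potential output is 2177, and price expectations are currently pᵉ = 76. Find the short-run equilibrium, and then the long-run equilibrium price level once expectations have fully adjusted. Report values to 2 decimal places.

Short run: with pᵉ = 76, SRAS is y = 1873 + 4p. Setting AD = SRAS gives 1590 = 8p, so p = 198.75 and y = 3463 − 4p = 2668.00.
Output 2668.00 is above potential 2177, so over time expected prices rise and SRAS shifts left until y returns to 2177.
Long run: y = 2177 on the AD curve gives 2177 = 3463 − 4p, so p = 321.50.

Short run: p = 198.75, y = 2668.00. Long run: p = 321.50.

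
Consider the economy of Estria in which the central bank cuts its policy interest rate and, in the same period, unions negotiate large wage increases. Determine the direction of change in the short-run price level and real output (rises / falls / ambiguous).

Price level: rises; output: ambiguous

The first event is a positive demand shock: AD shifts right, which by itself pushes P up and Y up.
The second is an adverse supply shock: SRAS shifts left, which by itself pushes P up and Y down.
Both shocks push P up, so P rises. The two shocks push Y in opposite directions, so the effect on Y is ambiguous.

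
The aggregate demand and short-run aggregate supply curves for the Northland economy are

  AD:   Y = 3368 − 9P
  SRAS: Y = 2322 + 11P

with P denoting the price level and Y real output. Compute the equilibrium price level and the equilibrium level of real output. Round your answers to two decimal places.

P = 52.30, Y = 2897.30

Set AD = SRAS: 3368 − 9P = 2322 + 11P, so 1046 = 20P and P = 52.30.
Substituting into AD, Y = 3368 − 9P = 2897.30.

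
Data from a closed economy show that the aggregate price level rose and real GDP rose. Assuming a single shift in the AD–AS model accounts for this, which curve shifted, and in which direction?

AD shifted right

P rose and Y rose. An AD shift moves P and Y in the same direction; an SRAS shift moves them in opposite directions.
Here P and Y moved in the same direction, so the AD curve shifted.
Since Y rose, AD shifted right.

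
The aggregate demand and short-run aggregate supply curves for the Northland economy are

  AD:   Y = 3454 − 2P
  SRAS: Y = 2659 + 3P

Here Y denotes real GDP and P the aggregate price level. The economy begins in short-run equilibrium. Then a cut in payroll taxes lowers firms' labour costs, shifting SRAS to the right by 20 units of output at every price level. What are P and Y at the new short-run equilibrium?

This is a positive supply shock: SRAS shifts right.
New SRAS: Y = 2679 + 3P.
Set AD = SRAS: 3454 − 2P = 2679 + 3P, so 775 = 5P and P = 155.
Y = 3454 − 2·155 = 3144.

P = 155, Y = 3144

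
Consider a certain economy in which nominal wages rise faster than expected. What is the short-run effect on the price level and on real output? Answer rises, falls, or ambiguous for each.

This is an adverse supply shock: SRAS shifts left.
Moving along the downward-sloping AD curve, P rises and Y falls.

Price level: rises; output: falls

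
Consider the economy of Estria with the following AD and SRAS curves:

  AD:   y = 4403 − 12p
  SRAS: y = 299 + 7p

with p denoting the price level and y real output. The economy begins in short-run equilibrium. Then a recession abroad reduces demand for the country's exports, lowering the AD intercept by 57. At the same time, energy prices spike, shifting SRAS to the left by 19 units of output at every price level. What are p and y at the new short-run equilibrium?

After both shocks: AD is y = 4346 − 12p and SRAS is y = 280 + 7p.
Setting them equal: 4066 = 19p, so p = 214.
y = 4346 − 12·214 = 1778.

p = 214, y = 1778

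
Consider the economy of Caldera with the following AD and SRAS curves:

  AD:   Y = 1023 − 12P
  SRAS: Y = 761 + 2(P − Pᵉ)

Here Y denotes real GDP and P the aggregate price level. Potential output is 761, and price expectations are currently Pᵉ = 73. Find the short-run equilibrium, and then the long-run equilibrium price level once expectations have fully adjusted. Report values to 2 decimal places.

Short run: P = 29.14, Y = 673.29. Long run: P = 21.83.

Short run: with Pᵉ = 73, SRAS is Y = 615 + 2P. Setting AD = SRAS gives 408 = 14P, so P = 29.14 and Y = 1023 − 12P = 673.29.
Output 673.29 is below potential 761, so over time expected prices fall and SRAS shifts right until Y returns to 761.
Long run: Y = 761 on the AD curve gives 761 = 1023 − 12P, so P = 21.83.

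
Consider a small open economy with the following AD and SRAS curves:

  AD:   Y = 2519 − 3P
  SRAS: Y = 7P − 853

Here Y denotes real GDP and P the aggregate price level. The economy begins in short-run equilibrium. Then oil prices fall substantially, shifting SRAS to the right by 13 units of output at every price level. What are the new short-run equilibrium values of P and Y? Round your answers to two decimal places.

This is a positive supply shock: SRAS shifts right.
New SRAS: Y = 7P − 840.
Set AD = SRAS: 2519 − 3P = 7P − 840, so 3359 = 10P and P = 335.90.
Substituting into AD, Y = 1511.30.

P = 335.90, Y = 1511.30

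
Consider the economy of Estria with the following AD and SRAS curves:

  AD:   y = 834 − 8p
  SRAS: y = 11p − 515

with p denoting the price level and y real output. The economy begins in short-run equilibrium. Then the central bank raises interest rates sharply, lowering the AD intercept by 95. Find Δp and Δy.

Δp = -5, Δy = -55

This is a negative demand shock: AD shifts left.
New AD: y = 739 − 8p.
Set AD = SRAS: 739 − 8p = 11p − 515, so 1254 = 19p and p = 66.
y = 739 − 8·66 = 211.
Initially p = 71, y = 266, so Δp = -5 and Δy = -55.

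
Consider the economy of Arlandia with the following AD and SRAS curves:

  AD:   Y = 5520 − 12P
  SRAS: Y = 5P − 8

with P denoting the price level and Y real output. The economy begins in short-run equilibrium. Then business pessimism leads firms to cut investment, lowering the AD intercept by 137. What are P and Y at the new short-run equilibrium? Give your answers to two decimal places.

This is a negative demand shock: AD shifts left.
New AD: Y = 5383 − 12P.
Set AD = SRAS: 5383 − 12P = 5P − 8, so 5391 = 17P and P = 317.12.
Substituting into AD, Y = 1577.59.

P = 317.12, Y = 1577.59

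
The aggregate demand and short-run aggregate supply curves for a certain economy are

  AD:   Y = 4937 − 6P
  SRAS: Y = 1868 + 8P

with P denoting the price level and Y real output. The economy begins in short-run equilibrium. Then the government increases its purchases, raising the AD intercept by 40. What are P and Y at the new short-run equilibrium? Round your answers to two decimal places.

P = 222.07, Y = 3644.57

This is a positive demand shock: AD shifts right.
New AD: Y = 4977 − 6P.
Set AD = SRAS: 4977 − 6P = 1868 + 8P, so 3109 = 14P and P = 222.07.
Substituting into AD, Y = 3644.57.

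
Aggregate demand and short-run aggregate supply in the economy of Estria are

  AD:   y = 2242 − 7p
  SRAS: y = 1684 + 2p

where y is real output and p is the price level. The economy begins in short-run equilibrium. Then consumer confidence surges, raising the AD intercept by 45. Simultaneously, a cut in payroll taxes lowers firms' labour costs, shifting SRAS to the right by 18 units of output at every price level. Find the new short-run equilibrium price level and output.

p = 65, y = 1832

After both shocks: AD is y = 2287 − 7p and SRAS is y = 1702 + 2p.
Setting them equal: 585 = 9p, so p = 65.
y = 2287 − 7·65 = 1832.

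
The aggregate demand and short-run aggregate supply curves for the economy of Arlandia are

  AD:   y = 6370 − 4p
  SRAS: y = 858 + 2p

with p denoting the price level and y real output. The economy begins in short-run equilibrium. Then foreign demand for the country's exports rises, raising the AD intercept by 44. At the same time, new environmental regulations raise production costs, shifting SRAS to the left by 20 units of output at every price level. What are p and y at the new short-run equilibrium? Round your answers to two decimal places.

p = 929.33, y = 2696.67

After both shocks: AD is y = 6414 − 4p and SRAS is y = 838 + 2p.
Setting them equal: 5576 = 6p, so p = 929.33.
Substituting into AD, y = 2696.67.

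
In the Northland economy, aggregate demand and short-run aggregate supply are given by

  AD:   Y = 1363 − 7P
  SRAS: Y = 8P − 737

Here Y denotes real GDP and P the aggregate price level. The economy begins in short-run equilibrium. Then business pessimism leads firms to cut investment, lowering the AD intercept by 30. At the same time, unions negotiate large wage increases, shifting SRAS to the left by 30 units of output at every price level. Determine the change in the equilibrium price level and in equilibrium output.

ΔP = +0, ΔY = -30

After both shocks: AD is Y = 1333 − 7P and SRAS is Y = 8P − 767.
Setting them equal: 2100 = 15P, so P = 140.
Y = 1333 − 7·140 = 353.
Initially P = 140, Y = 383, so ΔP = +0 and ΔY = -30.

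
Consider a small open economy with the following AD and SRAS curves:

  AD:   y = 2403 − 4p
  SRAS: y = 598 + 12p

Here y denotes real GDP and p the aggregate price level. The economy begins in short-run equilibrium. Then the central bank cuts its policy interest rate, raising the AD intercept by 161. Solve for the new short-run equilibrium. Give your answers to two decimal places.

This is a positive demand shock: AD shifts right.
New AD: y = 2564 − 4p.
Set AD = SRAS: 2564 − 4p = 598 + 12p, so 1966 = 16p and p = 122.88.
Substituting into AD, y = 2072.50.

p = 122.88, y = 2072.50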